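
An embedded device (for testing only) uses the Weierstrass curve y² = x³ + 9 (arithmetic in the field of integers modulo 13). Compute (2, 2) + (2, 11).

The two points share x = 2 and their y-coordinates satisfy 2 + 11 ≡ 0 (mod 13), so they are inverses. Their sum is O.

O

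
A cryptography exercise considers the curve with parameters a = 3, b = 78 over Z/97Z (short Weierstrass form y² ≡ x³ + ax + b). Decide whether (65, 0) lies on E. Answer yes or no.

y² = 0² ≡ 0; x³ + 3x + 78 = 274898 ≡ 0 (mod 97). 0 = 0.

yes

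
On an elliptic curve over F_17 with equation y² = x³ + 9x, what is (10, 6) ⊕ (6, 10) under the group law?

(2, 3)

(10, 6) + (6, 10). λ = (10 - 6)/(6 - 10) ≡ 4/13 mod 17. 13⁻¹ ≡ 4 (mod 17) since 13·4 = 52 ≡ 1, so λ ≡ 16.
  x = λ² - 10 - 6 = 256 - 16 ≡ 2; y = λ·(10 - 2) - 6 ≡ 3. → (2, 3)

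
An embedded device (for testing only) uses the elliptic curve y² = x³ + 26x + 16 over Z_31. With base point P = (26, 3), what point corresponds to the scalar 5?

Double-and-add on 5 = (101)₂. Start with P = (26, 3) for the leading 1-bit.
double: tangent at (26, 3): λ = (3·26² + 26)/(2·3) ≡ 8/6. 6⁻¹ ≡ 26 (mod 31), so λ ≡ 8·26 ≡ 22.
  x = λ² - 26 - 26 = 484 - 52 ≡ 29; y = λ·(26 - 29) - 3 ≡ 24. → (29, 24)
double: tangent at (29, 24): λ = (3·29² + 26)/(2·24) ≡ 7/17. 17⁻¹ ≡ 11 (mod 31), so λ ≡ 7·11 ≡ 15.
  x = λ² - 29 - 29 = 225 - 58 ≡ 12; y = λ·(29 - 12) - 24 ≡ 14. → (12, 14)
add P: (12, 14) + (26, 3). λ = (3 - 14)/(26 - 12) ≡ 20/14 mod 31. 14⁻¹ ≡ 20 (mod 31), so λ ≡ 28.
  x = λ² - 12 - 26 = 784 - 38 ≡ 2; y = λ·(12 - 2) - 14 ≡ 18. → (2, 18)

(2, 18)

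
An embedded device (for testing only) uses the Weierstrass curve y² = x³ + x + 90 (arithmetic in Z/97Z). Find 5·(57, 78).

(47, 48)

Write Q = (57, 78).
Double-and-add on 5 = (101)₂. Start with Q = (57, 78) for the leading 1-bit.
double: tangent at (57, 78): λ = (3·57² + 1)/(2·78) ≡ 48/59. 59⁻¹ ≡ 74 (mod 97), so λ ≡ 48·74 ≡ 60.
  x = λ² - 57 - 57 = 3600 - 114 ≡ 91; y = λ·(57 - 91) - 78 ≡ 16. → (91, 16)
double: tangent at (91, 16): λ = (3·91² + 1)/(2·16) ≡ 12/32. 32⁻¹ ≡ 94 (mod 97) since 32·94 = 3008 ≡ 1, so λ ≡ 12·94 ≡ 61.
  x = λ² - 91 - 91 = 3721 - 182 ≡ 47; y = λ·(91 - 47) - 16 ≡ 49. → (47, 49)
add Q: (47, 49) + (57, 78). λ = (78 - 49)/(57 - 47) ≡ 29/10 mod 97. 10⁻¹ ≡ 68 (mod 97) since 10·68 = 680 ≡ 1, so λ ≡ 32.
  x = λ² - 47 - 57 = 1024 - 104 ≡ 47; y = λ·(47 - 47) - 49 ≡ 48. → (47, 48)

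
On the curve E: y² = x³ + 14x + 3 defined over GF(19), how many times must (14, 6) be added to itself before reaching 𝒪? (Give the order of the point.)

10

2P: tangent at (14, 6): λ = (3·14² + 14)/(2·6) ≡ 13/12. 12⁻¹ ≡ 8 (mod 19) since 12·8 = 96 ≡ 1, so λ ≡ 13·8 ≡ 9.
  x = λ² - 14 - 14 = 81 - 28 ≡ 15; y = λ·(14 - 15) - 6 ≡ 4. → (15, 4)
3P: (15, 4) + (14, 6). λ = (6 - 4)/(14 - 15) ≡ 2/18 mod 19. 18⁻¹ ≡ 18 (mod 19), so λ ≡ 17.
  x = λ² - 15 - 14 = 289 - 29 ≡ 13; y = λ·(15 - 13) - 4 ≡ 11. → (13, 11)
4P: (13, 11) + (14, 6). λ = (6 - 11)/(14 - 13) ≡ 14/1 mod 19. 1⁻¹ ≡ 1 (mod 19), so λ ≡ 14.
  x = λ² - 13 - 14 = 196 - 27 ≡ 17; y = λ·(13 - 17) - 11 ≡ 9. → (17, 9)
5P: (17, 9) + (14, 6). λ = (6 - 9)/(14 - 17) ≡ 16/16 mod 19. 16⁻¹ ≡ 6 (mod 19), so λ ≡ 1.
  x = λ² - 17 - 14 = 1 - 31 ≡ 8; y = λ·(17 - 8) - 9 ≡ 0. → (8, 0)
6P: (8, 0) + (14, 6). λ = (6 - 0)/(14 - 8) ≡ 6/6 mod 19. 6⁻¹ ≡ 16 (mod 19) since 6·16 = 96 ≡ 1, so λ ≡ 1.
  x = λ² - 8 - 14 = 1 - 22 ≡ 17; y = λ·(8 - 17) - 0 ≡ 10. → (17, 10)
7P: (17, 10) + (14, 6). λ = (6 - 10)/(14 - 17) ≡ 15/16 mod 19. 16⁻¹ ≡ 6 (mod 19), so λ ≡ 14.
  x = λ² - 17 - 14 = 196 - 31 ≡ 13; y = λ·(17 - 13) - 10 ≡ 8. → (13, 8)
8P: (13, 8) + (14, 6). λ = (6 - 8)/(14 - 13) ≡ 17/1 mod 19. 1⁻¹ ≡ 1 (mod 19) since 1·1 = 1 ≡ 1, so λ ≡ 17.
  x = λ² - 13 - 14 = 289 - 27 ≡ 15; y = λ·(13 - 15) - 8 ≡ 15. → (15, 15)
9P: (15, 15) + (14, 6). λ = (6 - 15)/(14 - 15) ≡ 10/18 mod 19. 18⁻¹ ≡ 18 (mod 19), so λ ≡ 9.
  x = λ² - 15 - 14 = 81 - 29 ≡ 14; y = λ·(15 - 14) - 15 ≡ 13. → (14, 13)
10P: (14, 13) + (14, 6): same x and y₁ ≡ -y₂, so the sum is 𝒪.
10P = 𝒪, so the order is 10.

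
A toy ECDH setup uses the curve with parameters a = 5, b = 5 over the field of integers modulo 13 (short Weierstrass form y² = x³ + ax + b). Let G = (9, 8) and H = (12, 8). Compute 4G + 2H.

(12, 5)

First 4G:
Repeated addition: build up to 4G.
2G: tangent at (9, 8): λ = (3·9² + 5)/(2·8) ≡ 1/3. 3⁻¹ ≡ 9 (mod 13), so λ ≡ 1·9 ≡ 9.
  x = λ² - 9 - 9 = 81 - 18 ≡ 11; y = λ·(9 - 11) - 8 ≡ 0. → (11, 0)
3G: (11, 0) + (9, 8). λ = (8 - 0)/(9 - 11) ≡ 8/11 mod 13. 11⁻¹ ≡ 6 (mod 13), so λ ≡ 9.
  x = λ² - 11 - 9 = 81 - 20 ≡ 9; y = λ·(11 - 9) - 0 ≡ 5. → (9, 5)
4G: (9, 5) + (9, 8): same x and y₁ ≡ -y₂, so the sum is O.
4G = O.
Next 2H:
Repeated addition: build up to 2H.
2H: tangent at (12, 8): λ = (3·12² + 5)/(2·8) ≡ 8/3. 3⁻¹ ≡ 9 (mod 13) since 3·9 = 27 ≡ 1, so λ ≡ 8·9 ≡ 7.
  x = λ² - 12 - 12 = 49 - 24 ≡ 12; y = λ·(12 - 12) - 8 ≡ 5. → (12, 5)
2H = (12, 5).
Finally 4G + 2H:
O + (12, 5) = (12, 5) (identity).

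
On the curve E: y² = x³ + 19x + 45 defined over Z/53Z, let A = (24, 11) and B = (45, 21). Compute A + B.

(46, 29)

(24, 11) + (45, 21). λ = (21 - 11)/(45 - 24) ≡ 10/21 mod 53. 21⁻¹ ≡ 48 (mod 53), so λ ≡ 3.
  x = λ² - 24 - 45 = 9 - 69 ≡ 46; y = λ·(24 - 46) - 11 ≡ 29. → (46, 29)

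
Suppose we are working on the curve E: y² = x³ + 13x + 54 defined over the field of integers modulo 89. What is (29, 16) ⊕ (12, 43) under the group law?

(29, 16) + (12, 43). λ = (43 - 16)/(12 - 29) ≡ 27/72 mod 89. 72⁻¹ ≡ 68 (mod 89) since 72·68 = 4896 ≡ 1, so λ ≡ 56.
  x = λ² - 29 - 12 = 3136 - 41 ≡ 69; y = λ·(29 - 69) - 16 ≡ 58. → (69, 58)

(69, 58)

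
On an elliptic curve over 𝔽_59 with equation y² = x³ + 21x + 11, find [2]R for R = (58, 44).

(5, 8)

tangent at (58, 44): λ = (3·58² + 21)/(2·44) ≡ 24/29. 29⁻¹ ≡ 57 (mod 59), so λ ≡ 24·57 ≡ 11.
  x = λ² - 58 - 58 = 121 - 116 ≡ 5; y = λ·(58 - 5) - 44 ≡ 8. → (5, 8)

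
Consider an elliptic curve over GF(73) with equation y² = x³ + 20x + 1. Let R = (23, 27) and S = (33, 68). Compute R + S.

(36, 0)

(23, 27) + (33, 68). λ = (68 - 27)/(33 - 23) ≡ 41/10 mod 73. 10⁻¹ ≡ 22 (mod 73) since 10·22 = 220 ≡ 1, so λ ≡ 26.
  x = λ² - 23 - 33 = 676 - 56 ≡ 36; y = λ·(23 - 36) - 27 ≡ 0. → (36, 0)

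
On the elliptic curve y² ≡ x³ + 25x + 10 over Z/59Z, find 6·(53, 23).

(19, 21)

Write P = (53, 23).
Double-and-add on 6 = (110)₂. Start with P = (53, 23) for the leading 1-bit.
double: tangent at (53, 23): λ = (3·53² + 25)/(2·23) ≡ 15/46. 46⁻¹ ≡ 9 (mod 59) since 46·9 = 414 ≡ 1, so λ ≡ 15·9 ≡ 17.
  x = λ² - 53 - 53 = 289 - 106 ≡ 6; y = λ·(53 - 6) - 23 ≡ 9. → (6, 9)
add P: (6, 9) + (53, 23). λ = (23 - 9)/(53 - 6) ≡ 14/47 mod 59. 47⁻¹ ≡ 54 (mod 59) since 47·54 = 2538 ≡ 1, so λ ≡ 48.
  x = λ² - 6 - 53 = 2304 - 59 ≡ 3; y = λ·(6 - 3) - 9 ≡ 17. → (3, 17)
double: tangent at (3, 17): λ = (3·3² + 25)/(2·17) ≡ 52/34. 34⁻¹ ≡ 33 (mod 59), so λ ≡ 52·33 ≡ 5.
  x = λ² - 3 - 3 = 25 - 6 ≡ 19; y = λ·(3 - 19) - 17 ≡ 21. → (19, 21)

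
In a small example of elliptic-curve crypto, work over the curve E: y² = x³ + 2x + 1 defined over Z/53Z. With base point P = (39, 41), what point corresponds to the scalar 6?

(37, 22)

Repeated addition: build up to 6P.
2P: tangent at (39, 41): λ = (3·39² + 2)/(2·41) ≡ 7/29. 29⁻¹ ≡ 11 (mod 53) since 29·11 = 319 ≡ 1, so λ ≡ 7·11 ≡ 24.
  x = λ² - 39 - 39 = 576 - 78 ≡ 21; y = λ·(39 - 21) - 41 ≡ 20. → (21, 20)
3P: (21, 20) + (39, 41). λ = (41 - 20)/(39 - 21) ≡ 21/18 mod 53. 18⁻¹ ≡ 3 (mod 53) since 18·3 = 54 ≡ 1, so λ ≡ 10.
  x = λ² - 21 - 39 = 100 - 60 ≡ 40; y = λ·(21 - 40) - 20 ≡ 2. → (40, 2)
4P: (40, 2) + (39, 41). λ = (41 - 2)/(39 - 40) ≡ 39/52 mod 53. 52⁻¹ ≡ 52 (mod 53) since 52·52 = 2704 ≡ 1, so λ ≡ 14.
  x = λ² - 40 - 39 = 196 - 79 ≡ 11; y = λ·(40 - 11) - 2 ≡ 33. → (11, 33)
5P: (11, 33) + (39, 41). λ = (41 - 33)/(39 - 11) ≡ 8/28 mod 53. 28⁻¹ ≡ 36 (mod 53), so λ ≡ 23.
  x = λ² - 11 - 39 = 529 - 50 ≡ 2; y = λ·(11 - 2) - 33 ≡ 15. → (2, 15)
6P: (2, 15) + (39, 41). λ = (41 - 15)/(39 - 2) ≡ 26/37 mod 53. 37⁻¹ ≡ 43 (mod 53), so λ ≡ 5.
  x = λ² - 2 - 39 = 25 - 41 ≡ 37; y = λ·(2 - 37) - 15 ≡ 22. → (37, 22)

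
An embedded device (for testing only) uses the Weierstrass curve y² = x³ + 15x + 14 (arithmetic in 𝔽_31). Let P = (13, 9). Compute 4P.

(0, 18)

Double-and-add on 4 = (100)₂. Start with P = (13, 9) for the leading 1-bit.
double: tangent at (13, 9): λ = (3·13² + 15)/(2·9) ≡ 26/18. 18⁻¹ ≡ 19 (mod 31) since 18·19 = 342 ≡ 1, so λ ≡ 26·19 ≡ 29.
  x = λ² - 13 - 13 = 841 - 26 ≡ 9; y = λ·(13 - 9) - 9 ≡ 14. → (9, 14)
double: tangent at (9, 14): λ = (3·9² + 15)/(2·14) ≡ 10/28. 28⁻¹ ≡ 10 (mod 31), so λ ≡ 10·10 ≡ 7.
  x = λ² - 9 - 9 = 49 - 18 ≡ 0; y = λ·(9 - 0) - 14 ≡ 18. → (0, 18)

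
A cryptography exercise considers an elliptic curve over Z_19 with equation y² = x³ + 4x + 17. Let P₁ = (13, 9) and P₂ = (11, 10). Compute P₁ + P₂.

(0, 13)

(13, 9) + (11, 10). λ = (10 - 9)/(11 - 13) ≡ 1/17 mod 19. 17⁻¹ ≡ 9 (mod 19), so λ ≡ 9.
  x = λ² - 13 - 11 = 81 - 24 ≡ 0; y = λ·(13 - 0) - 9 ≡ 13. → (0, 13)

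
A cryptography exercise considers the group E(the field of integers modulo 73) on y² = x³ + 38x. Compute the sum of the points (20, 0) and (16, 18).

(39, 49)

(20, 0) + (16, 18). λ = (18 - 0)/(16 - 20) ≡ 18/69 mod 73. 69⁻¹ ≡ 18 (mod 73) since 69·18 = 1242 ≡ 1, so λ ≡ 32.
  x = λ² - 20 - 16 = 1024 - 36 ≡ 39; y = λ·(20 - 39) - 0 ≡ 49. → (39, 49)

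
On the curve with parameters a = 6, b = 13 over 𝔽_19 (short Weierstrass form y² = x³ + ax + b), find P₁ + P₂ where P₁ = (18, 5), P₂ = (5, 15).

(3, 1)

(18, 5) + (5, 15). λ = (15 - 5)/(5 - 18) ≡ 10/6 mod 19. 6⁻¹ ≡ 16 (mod 19), so λ ≡ 8.
  x = λ² - 18 - 5 = 64 - 23 ≡ 3; y = λ·(18 - 3) - 5 ≡ 1. → (3, 1)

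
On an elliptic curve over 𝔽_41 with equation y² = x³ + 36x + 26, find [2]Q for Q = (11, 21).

(17, 4)

tangent at (11, 21): λ = (3·11² + 36)/(2·21) ≡ 30/1. 1⁻¹ ≡ 1 (mod 41) since 1·1 = 1 ≡ 1, so λ ≡ 30·1 ≡ 30.
  x = λ² - 11 - 11 = 900 - 22 ≡ 17; y = λ·(11 - 17) - 21 ≡ 4. → (17, 4)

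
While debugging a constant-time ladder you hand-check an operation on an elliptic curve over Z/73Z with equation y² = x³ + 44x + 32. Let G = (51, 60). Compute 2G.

tangent at (51, 60): λ = (3·51² + 44)/(2·60) ≡ 36/47. 47⁻¹ ≡ 14 (mod 73) since 47·14 = 658 ≡ 1, so λ ≡ 36·14 ≡ 66.
  x = λ² - 51 - 51 = 4356 - 102 ≡ 20; y = λ·(51 - 20) - 60 ≡ 15. → (20, 15)

(20, 15)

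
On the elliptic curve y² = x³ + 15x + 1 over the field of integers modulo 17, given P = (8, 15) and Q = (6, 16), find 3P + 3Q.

(9, 10)

First 3P:
Repeated addition: build up to 3P.
2P: tangent at (8, 15): λ = (3·8² + 15)/(2·15) ≡ 3/13. 13⁻¹ ≡ 4 (mod 17), so λ ≡ 3·4 ≡ 12.
  x = λ² - 8 - 8 = 144 - 16 ≡ 9; y = λ·(8 - 9) - 15 ≡ 7. → (9, 7)
3P: (9, 7) + (8, 15). λ = (15 - 7)/(8 - 9) ≡ 8/16 mod 17. 16⁻¹ ≡ 16 (mod 17), so λ ≡ 9.
  x = λ² - 9 - 8 = 81 - 17 ≡ 13; y = λ·(9 - 13) - 7 ≡ 8. → (13, 8)
3P = (13, 8).
Next 3Q:
Repeated addition: build up to 3Q.
2Q: tangent at (6, 16): λ = (3·6² + 15)/(2·16) ≡ 4/15. 15⁻¹ ≡ 8 (mod 17), so λ ≡ 4·8 ≡ 15.
  x = λ² - 6 - 6 = 225 - 12 ≡ 9; y = λ·(6 - 9) - 16 ≡ 7. → (9, 7)
3Q: (9, 7) + (6, 16). λ = (16 - 7)/(6 - 9) ≡ 9/14 mod 17. 14⁻¹ ≡ 11 (mod 17) since 14·11 = 154 ≡ 1, so λ ≡ 14.
  x = λ² - 9 - 6 = 196 - 15 ≡ 11; y = λ·(9 - 11) - 7 ≡ 16. → (11, 16)
3Q = (11, 16).
Finally 3P + 3Q:
(13, 8) + (11, 16). λ = (16 - 8)/(11 - 13) ≡ 8/15 mod 17. 15⁻¹ ≡ 8 (mod 17), so λ ≡ 13.
  x = λ² - 13 - 11 = 169 - 24 ≡ 9; y = λ·(13 - 9) - 8 ≡ 10. → (9, 10)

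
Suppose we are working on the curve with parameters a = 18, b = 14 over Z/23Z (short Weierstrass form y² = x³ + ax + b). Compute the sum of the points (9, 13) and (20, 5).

(20, 18)

(9, 13) + (20, 5). λ = (5 - 13)/(20 - 9) ≡ 15/11 mod 23. 11⁻¹ ≡ 21 (mod 23) since 11·21 = 231 ≡ 1, so λ ≡ 16.
  x = λ² - 9 - 20 = 256 - 29 ≡ 20; y = λ·(9 - 20) - 13 ≡ 18. → (20, 18)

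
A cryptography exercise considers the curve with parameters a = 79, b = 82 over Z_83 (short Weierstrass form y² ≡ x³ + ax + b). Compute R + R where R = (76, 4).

tangent at (76, 4): λ = (3·76² + 79)/(2·4) ≡ 60/8. 8⁻¹ ≡ 52 (mod 83), so λ ≡ 60·52 ≡ 49.
  x = λ² - 76 - 76 = 2401 - 152 ≡ 8; y = λ·(76 - 8) - 4 ≡ 8. → (8, 8)

(8, 8)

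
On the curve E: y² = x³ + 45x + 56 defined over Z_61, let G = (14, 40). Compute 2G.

(37, 6)

tangent at (14, 40): λ = (3·14² + 45)/(2·40) ≡ 23/19. 19⁻¹ ≡ 45 (mod 61), so λ ≡ 23·45 ≡ 59.
  x = λ² - 14 - 14 = 3481 - 28 ≡ 37; y = λ·(14 - 37) - 40 ≡ 6. → (37, 6)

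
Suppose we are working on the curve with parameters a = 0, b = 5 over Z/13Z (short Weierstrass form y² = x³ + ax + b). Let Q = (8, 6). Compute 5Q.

Repeated addition: build up to 5Q.
2Q: tangent at (8, 6): λ = (3·8² + 0)/(2·6) ≡ 10/12. 12⁻¹ ≡ 12 (mod 13), so λ ≡ 10·12 ≡ 3.
  x = λ² - 8 - 8 = 9 - 16 ≡ 6; y = λ·(8 - 6) - 6 ≡ 0. → (6, 0)
3Q: (6, 0) + (8, 6). λ = (6 - 0)/(8 - 6) ≡ 6/2 mod 13. 2⁻¹ ≡ 7 (mod 13), so λ ≡ 3.
  x = λ² - 6 - 8 = 9 - 14 ≡ 8; y = λ·(6 - 8) - 0 ≡ 7. → (8, 7)
4Q: (8, 7) + (8, 6): same x and y₁ ≡ -y₂, so the sum is O.
5Q: O + (8, 6) = (8, 6) (identity).

(8, 6)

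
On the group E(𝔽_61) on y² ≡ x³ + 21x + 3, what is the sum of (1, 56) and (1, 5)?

O

The two points share x = 1 and their y-coordinates satisfy 56 + 5 ≡ 0 (mod 61), so they are inverses. Their sum is O.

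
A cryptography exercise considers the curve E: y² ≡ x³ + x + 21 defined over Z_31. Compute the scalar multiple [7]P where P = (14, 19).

Double-and-add on 7 = (111)₂. Start with P = (14, 19) for the leading 1-bit.
double: tangent at (14, 19): λ = (3·14² + 1)/(2·19) ≡ 0/7. 7⁻¹ ≡ 9 (mod 31) since 7·9 = 63 ≡ 1, so λ ≡ 0·9 ≡ 0.
  x = λ² - 14 - 14 = 0 - 28 ≡ 3; y = λ·(14 - 3) - 19 ≡ 12. → (3, 12)
add P: (3, 12) + (14, 19). λ = (19 - 12)/(14 - 3) ≡ 7/11 mod 31. 11⁻¹ ≡ 17 (mod 31), so λ ≡ 26.
  x = λ² - 3 - 14 = 676 - 17 ≡ 8; y = λ·(3 - 8) - 12 ≡ 13. → (8, 13)
double: tangent at (8, 13): λ = (3·8² + 1)/(2·13) ≡ 7/26. 26⁻¹ ≡ 6 (mod 31), so λ ≡ 7·6 ≡ 11.
  x = λ² - 8 - 8 = 121 - 16 ≡ 12; y = λ·(8 - 12) - 13 ≡ 5. → (12, 5)
add P: (12, 5) + (14, 19). λ = (19 - 5)/(14 - 12) ≡ 14/2 mod 31. 2⁻¹ ≡ 16 (mod 31), so λ ≡ 7.
  x = λ² - 12 - 14 = 49 - 26 ≡ 23; y = λ·(12 - 23) - 5 ≡ 11. → (23, 11)

(23, 11)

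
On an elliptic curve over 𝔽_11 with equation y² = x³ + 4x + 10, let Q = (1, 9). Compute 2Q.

tangent at (1, 9): λ = (3·1² + 4)/(2·9) ≡ 7/7. 7⁻¹ ≡ 8 (mod 11) since 7·8 = 56 ≡ 1, so λ ≡ 7·8 ≡ 1.
  x = λ² - 1 - 1 = 1 - 2 ≡ 10; y = λ·(1 - 10) - 9 ≡ 4. → (10, 4)

(10, 4)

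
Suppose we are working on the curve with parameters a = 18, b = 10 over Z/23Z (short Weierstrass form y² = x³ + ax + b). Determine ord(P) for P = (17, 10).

9

2P: tangent at (17, 10): λ = (3·17² + 18)/(2·10) ≡ 11/20. 20⁻¹ ≡ 15 (mod 23), so λ ≡ 11·15 ≡ 4.
  x = λ² - 17 - 17 = 16 - 34 ≡ 5; y = λ·(17 - 5) - 10 ≡ 15. → (5, 15)
3P: (5, 15) + (17, 10). λ = (10 - 15)/(17 - 5) ≡ 18/12 mod 23. 12⁻¹ ≡ 2 (mod 23), so λ ≡ 13.
  x = λ² - 5 - 17 = 169 - 22 ≡ 9; y = λ·(5 - 9) - 15 ≡ 2. → (9, 2)
4P: (9, 2) + (17, 10). λ = (10 - 2)/(17 - 9) ≡ 8/8 mod 23. 8⁻¹ ≡ 3 (mod 23), so λ ≡ 1.
  x = λ² - 9 - 17 = 1 - 26 ≡ 21; y = λ·(9 - 21) - 2 ≡ 9. → (21, 9)
5P: (21, 9) + (17, 10). λ = (10 - 9)/(17 - 21) ≡ 1/19 mod 23. 19⁻¹ ≡ 17 (mod 23), so λ ≡ 17.
  x = λ² - 21 - 17 = 289 - 38 ≡ 21; y = λ·(21 - 21) - 9 ≡ 14. → (21, 14)
6P: (21, 14) + (17, 10). λ = (10 - 14)/(17 - 21) ≡ 19/19 mod 23. 19⁻¹ ≡ 17 (mod 23), so λ ≡ 1.
  x = λ² - 21 - 17 = 1 - 38 ≡ 9; y = λ·(21 - 9) - 14 ≡ 21. → (9, 21)
7P: (9, 21) + (17, 10). λ = (10 - 21)/(17 - 9) ≡ 12/8 mod 23. 8⁻¹ ≡ 3 (mod 23), so λ ≡ 13.
  x = λ² - 9 - 17 = 169 - 26 ≡ 5; y = λ·(9 - 5) - 21 ≡ 8. → (5, 8)
8P: (5, 8) + (17, 10). λ = (10 - 8)/(17 - 5) ≡ 2/12 mod 23. 12⁻¹ ≡ 2 (mod 23), so λ ≡ 4.
  x = λ² - 5 - 17 = 16 - 22 ≡ 17; y = λ·(5 - 17) - 8 ≡ 13. → (17, 13)
9P: (17, 13) + (17, 10): same x and y₁ ≡ -y₂, so the sum is 𝒪.
9P = 𝒪, so the order is 9.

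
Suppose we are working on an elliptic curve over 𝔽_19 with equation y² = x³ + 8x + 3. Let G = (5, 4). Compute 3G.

Repeated addition: build up to 3G.
2G: tangent at (5, 4): λ = (3·5² + 8)/(2·4) ≡ 7/8. 8⁻¹ ≡ 12 (mod 19), so λ ≡ 7·12 ≡ 8.
  x = λ² - 5 - 5 = 64 - 10 ≡ 16; y = λ·(5 - 16) - 4 ≡ 3. → (16, 3)
3G: (16, 3) + (5, 4). λ = (4 - 3)/(5 - 16) ≡ 1/8 mod 19. 8⁻¹ ≡ 12 (mod 19), so λ ≡ 12.
  x = λ² - 16 - 5 = 144 - 21 ≡ 9; y = λ·(16 - 9) - 3 ≡ 5. → (9, 5)

(9, 5)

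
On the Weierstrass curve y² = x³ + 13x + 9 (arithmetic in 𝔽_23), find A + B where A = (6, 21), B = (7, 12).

(22, 8)

(6, 21) + (7, 12). λ = (12 - 21)/(7 - 6) ≡ 14/1 mod 23. 1⁻¹ ≡ 1 (mod 23) since 1·1 = 1 ≡ 1, so λ ≡ 14.
  x = λ² - 6 - 7 = 196 - 13 ≡ 22; y = λ·(6 - 22) - 21 ≡ 8. → (22, 8)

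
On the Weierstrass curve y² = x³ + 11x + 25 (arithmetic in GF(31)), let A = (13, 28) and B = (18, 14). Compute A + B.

(19, 26)

(13, 28) + (18, 14). λ = (14 - 28)/(18 - 13) ≡ 17/5 mod 31. 5⁻¹ ≡ 25 (mod 31), so λ ≡ 22.
  x = λ² - 13 - 18 = 484 - 31 ≡ 19; y = λ·(13 - 19) - 28 ≡ 26. → (19, 26)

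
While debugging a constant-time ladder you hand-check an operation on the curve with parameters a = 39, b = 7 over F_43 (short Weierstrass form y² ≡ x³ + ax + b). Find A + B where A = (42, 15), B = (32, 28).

(42, 15) + (32, 28). λ = (28 - 15)/(32 - 42) ≡ 13/33 mod 43. 33⁻¹ ≡ 30 (mod 43) since 33·30 = 990 ≡ 1, so λ ≡ 3.
  x = λ² - 42 - 32 = 9 - 74 ≡ 21; y = λ·(42 - 21) - 15 ≡ 5. → (21, 5)

(21, 5)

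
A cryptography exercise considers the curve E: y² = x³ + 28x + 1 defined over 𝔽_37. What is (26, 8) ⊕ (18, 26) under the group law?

(26, 8) + (18, 26). λ = (26 - 8)/(18 - 26) ≡ 18/29 mod 37. 29⁻¹ ≡ 23 (mod 37) since 29·23 = 667 ≡ 1, so λ ≡ 7.
  x = λ² - 26 - 18 = 49 - 44 ≡ 5; y = λ·(26 - 5) - 8 ≡ 28. → (5, 28)

(5, 28)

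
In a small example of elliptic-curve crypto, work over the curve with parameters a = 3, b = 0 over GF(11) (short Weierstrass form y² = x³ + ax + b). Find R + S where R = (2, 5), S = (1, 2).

(2, 5) + (1, 2). λ = (2 - 5)/(1 - 2) ≡ 8/10 mod 11. 10⁻¹ ≡ 10 (mod 11), so λ ≡ 3.
  x = λ² - 2 - 1 = 9 - 3 ≡ 6; y = λ·(2 - 6) - 5 ≡ 5. → (6, 5)

(6, 5)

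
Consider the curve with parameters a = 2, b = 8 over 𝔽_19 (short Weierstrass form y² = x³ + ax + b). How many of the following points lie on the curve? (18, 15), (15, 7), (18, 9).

(18, 15): 15² ≡ 16, rhs ≡ 5 → off.
(15, 7): 7² ≡ 11, rhs ≡ 12 → off.
(18, 9): 9² ≡ 5, rhs ≡ 5 → on.

1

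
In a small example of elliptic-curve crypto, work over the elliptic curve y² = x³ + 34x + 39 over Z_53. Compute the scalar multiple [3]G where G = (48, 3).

(7, 39)

Repeated addition: build up to 3G.
2G: tangent at (48, 3): λ = (3·48² + 34)/(2·3) ≡ 3/6. 6⁻¹ ≡ 9 (mod 53) since 6·9 = 54 ≡ 1, so λ ≡ 3·9 ≡ 27.
  x = λ² - 48 - 48 = 729 - 96 ≡ 50; y = λ·(48 - 50) - 3 ≡ 49. → (50, 49)
3G: (50, 49) + (48, 3). λ = (3 - 49)/(48 - 50) ≡ 7/51 mod 53. 51⁻¹ ≡ 26 (mod 53), so λ ≡ 23.
  x = λ² - 50 - 48 = 529 - 98 ≡ 7; y = λ·(50 - 7) - 49 ≡ 39. → (7, 39)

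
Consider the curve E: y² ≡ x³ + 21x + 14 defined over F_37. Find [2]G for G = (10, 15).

(29, 0)

tangent at (10, 15): λ = (3·10² + 21)/(2·15) ≡ 25/30. 30⁻¹ ≡ 21 (mod 37) since 30·21 = 630 ≡ 1, so λ ≡ 25·21 ≡ 7.
  x = λ² - 10 - 10 = 49 - 20 ≡ 29; y = λ·(10 - 29) - 15 ≡ 0. → (29, 0)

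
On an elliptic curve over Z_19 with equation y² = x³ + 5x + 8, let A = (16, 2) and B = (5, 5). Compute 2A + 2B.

(7, 14)

First 2A:
Repeated addition: build up to 2A.
2A: tangent at (16, 2): λ = (3·16² + 5)/(2·2) ≡ 13/4. 4⁻¹ ≡ 5 (mod 19), so λ ≡ 13·5 ≡ 8.
  x = λ² - 16 - 16 = 64 - 32 ≡ 13; y = λ·(16 - 13) - 2 ≡ 3. → (13, 3)
2A = (13, 3).
Next 2B:
Repeated addition: build up to 2B.
2B: tangent at (5, 5): λ = (3·5² + 5)/(2·5) ≡ 4/10. 10⁻¹ ≡ 2 (mod 19), so λ ≡ 4·2 ≡ 8.
  x = λ² - 5 - 5 = 64 - 10 ≡ 16; y = λ·(5 - 16) - 5 ≡ 2. → (16, 2)
2B = (16, 2).
Finally 2A + 2B:
(13, 3) + (16, 2). λ = (2 - 3)/(16 - 13) ≡ 18/3 mod 19. 3⁻¹ ≡ 13 (mod 19) since 3·13 = 39 ≡ 1, so λ ≡ 6.
  x = λ² - 13 - 16 = 36 - 29 ≡ 7; y = λ·(13 - 7) - 3 ≡ 14. → (7, 14)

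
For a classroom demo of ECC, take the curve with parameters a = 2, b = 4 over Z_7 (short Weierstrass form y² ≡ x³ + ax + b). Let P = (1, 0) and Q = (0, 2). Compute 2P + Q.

(0, 2)

First 2P:
Repeated addition: build up to 2P.
2P: (1, 0) + (1, 0): same x and y₁ ≡ -y₂, so the sum is the point at infinity.
2P = the point at infinity.
Finally 2P + Q:
the point at infinity + (0, 2) = (0, 2) (identity).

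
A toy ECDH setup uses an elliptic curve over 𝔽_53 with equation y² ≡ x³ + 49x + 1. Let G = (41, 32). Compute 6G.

Repeated addition: build up to 6G.
2G: tangent at (41, 32): λ = (3·41² + 49)/(2·32) ≡ 4/11. 11⁻¹ ≡ 29 (mod 53), so λ ≡ 4·29 ≡ 10.
  x = λ² - 41 - 41 = 100 - 82 ≡ 18; y = λ·(41 - 18) - 32 ≡ 39. → (18, 39)
3G: (18, 39) + (41, 32). λ = (32 - 39)/(41 - 18) ≡ 46/23 mod 53. 23⁻¹ ≡ 30 (mod 53), so λ ≡ 2.
  x = λ² - 18 - 41 = 4 - 59 ≡ 51; y = λ·(18 - 51) - 39 ≡ 1. → (51, 1)
4G: (51, 1) + (41, 32). λ = (32 - 1)/(41 - 51) ≡ 31/43 mod 53. 43⁻¹ ≡ 37 (mod 53), so λ ≡ 34.
  x = λ² - 51 - 41 = 1156 - 92 ≡ 4; y = λ·(51 - 4) - 1 ≡ 7. → (4, 7)
5G: (4, 7) + (41, 32). λ = (32 - 7)/(41 - 4) ≡ 25/37 mod 53. 37⁻¹ ≡ 43 (mod 53) since 37·43 = 1591 ≡ 1, so λ ≡ 15.
  x = λ² - 4 - 41 = 225 - 45 ≡ 21; y = λ·(4 - 21) - 7 ≡ 3. → (21, 3)
6G: (21, 3) + (41, 32). λ = (32 - 3)/(41 - 21) ≡ 29/20 mod 53. 20⁻¹ ≡ 8 (mod 53), so λ ≡ 20.
  x = λ² - 21 - 41 = 400 - 62 ≡ 20; y = λ·(21 - 20) - 3 ≡ 17. → (20, 17)

(20, 17)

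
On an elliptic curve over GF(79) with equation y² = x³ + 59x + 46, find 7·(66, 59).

Write Q = (66, 59).
Double-and-add on 7 = (111)₂. Start with Q = (66, 59) for the leading 1-bit.
double: tangent at (66, 59): λ = (3·66² + 59)/(2·59) ≡ 13/39. 39⁻¹ ≡ 77 (mod 79) since 39·77 = 3003 ≡ 1, so λ ≡ 13·77 ≡ 53.
  x = λ² - 66 - 66 = 2809 - 132 ≡ 70; y = λ·(66 - 70) - 59 ≡ 45. → (70, 45)
add Q: (70, 45) + (66, 59). λ = (59 - 45)/(66 - 70) ≡ 14/75 mod 79. 75⁻¹ ≡ 59 (mod 79), so λ ≡ 36.
  x = λ² - 70 - 66 = 1296 - 136 ≡ 54; y = λ·(70 - 54) - 45 ≡ 57. → (54, 57)
double: tangent at (54, 57): λ = (3·54² + 59)/(2·57) ≡ 38/35. 35⁻¹ ≡ 70 (mod 79), so λ ≡ 38·70 ≡ 53.
  x = λ² - 54 - 54 = 2809 - 108 ≡ 15; y = λ·(54 - 15) - 57 ≡ 35. → (15, 35)
add Q: (15, 35) + (66, 59). λ = (59 - 35)/(66 - 15) ≡ 24/51 mod 79. 51⁻¹ ≡ 31 (mod 79) since 51·31 = 1581 ≡ 1, so λ ≡ 33.
  x = λ² - 15 - 66 = 1089 - 81 ≡ 60; y = λ·(15 - 60) - 35 ≡ 60. → (60, 60)

(60, 60)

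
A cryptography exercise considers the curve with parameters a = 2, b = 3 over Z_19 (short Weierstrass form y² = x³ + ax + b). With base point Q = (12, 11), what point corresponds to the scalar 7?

Repeated addition: build up to 7Q.
2Q: tangent at (12, 11): λ = (3·12² + 2)/(2·11) ≡ 16/3. 3⁻¹ ≡ 13 (mod 19) since 3·13 = 39 ≡ 1, so λ ≡ 16·13 ≡ 18.
  x = λ² - 12 - 12 = 324 - 24 ≡ 15; y = λ·(12 - 15) - 11 ≡ 11. → (15, 11)
3Q: (15, 11) + (12, 11). λ = (11 - 11)/(12 - 15) ≡ 0/16 mod 19. 16⁻¹ ≡ 6 (mod 19), so λ ≡ 0.
  x = λ² - 15 - 12 = 0 - 27 ≡ 11; y = λ·(15 - 11) - 11 ≡ 8. → (11, 8)
4Q: (11, 8) + (12, 11). λ = (11 - 8)/(12 - 11) ≡ 3/1 mod 19. 1⁻¹ ≡ 1 (mod 19) since 1·1 = 1 ≡ 1, so λ ≡ 3.
  x = λ² - 11 - 12 = 9 - 23 ≡ 5; y = λ·(11 - 5) - 8 ≡ 10. → (5, 10)
5Q: (5, 10) + (12, 11). λ = (11 - 10)/(12 - 5) ≡ 1/7 mod 19. 7⁻¹ ≡ 11 (mod 19), so λ ≡ 11.
  x = λ² - 5 - 12 = 121 - 17 ≡ 9; y = λ·(5 - 9) - 10 ≡ 3. → (9, 3)
6Q: (9, 3) + (12, 11). λ = (11 - 3)/(12 - 9) ≡ 8/3 mod 19. 3⁻¹ ≡ 13 (mod 19), so λ ≡ 9.
  x = λ² - 9 - 12 = 81 - 21 ≡ 3; y = λ·(9 - 3) - 3 ≡ 13. → (3, 13)
7Q: (3, 13) + (12, 11). λ = (11 - 13)/(12 - 3) ≡ 17/9 mod 19. 9⁻¹ ≡ 17 (mod 19) since 9·17 = 153 ≡ 1, so λ ≡ 4.
  x = λ² - 3 - 12 = 16 - 15 ≡ 1; y = λ·(3 - 1) - 13 ≡ 14. → (1, 14)

(1, 14)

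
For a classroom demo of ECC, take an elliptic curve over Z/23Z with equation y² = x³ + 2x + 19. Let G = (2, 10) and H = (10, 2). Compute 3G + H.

(19, 4)

First 3G:
Repeated addition: build up to 3G.
2G: tangent at (2, 10): λ = (3·2² + 2)/(2·10) ≡ 14/20. 20⁻¹ ≡ 15 (mod 23), so λ ≡ 14·15 ≡ 3.
  x = λ² - 2 - 2 = 9 - 4 ≡ 5; y = λ·(2 - 5) - 10 ≡ 4. → (5, 4)
3G: (5, 4) + (2, 10). λ = (10 - 4)/(2 - 5) ≡ 6/20 mod 23. 20⁻¹ ≡ 15 (mod 23), so λ ≡ 21.
  x = λ² - 5 - 2 = 441 - 7 ≡ 20; y = λ·(5 - 20) - 4 ≡ 3. → (20, 3)
3G = (20, 3).
Finally 3G + H:
(20, 3) + (10, 2). λ = (2 - 3)/(10 - 20) ≡ 22/13 mod 23. 13⁻¹ ≡ 16 (mod 23), so λ ≡ 7.
  x = λ² - 20 - 10 = 49 - 30 ≡ 19; y = λ·(20 - 19) - 3 ≡ 4. → (19, 4)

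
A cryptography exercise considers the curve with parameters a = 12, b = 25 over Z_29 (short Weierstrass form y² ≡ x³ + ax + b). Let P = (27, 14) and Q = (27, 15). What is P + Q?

O

The two points share x = 27 and their y-coordinates satisfy 14 + 15 ≡ 0 (mod 29), so they are inverses. Their sum is O.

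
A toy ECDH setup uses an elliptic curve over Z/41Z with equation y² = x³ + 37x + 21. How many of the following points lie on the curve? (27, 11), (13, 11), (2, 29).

(27, 11): 11² ≡ 39, rhs ≡ 39 → on.
(13, 11): 11² ≡ 39, rhs ≡ 34 → off.
(2, 29): 29² ≡ 21, rhs ≡ 21 → on.

2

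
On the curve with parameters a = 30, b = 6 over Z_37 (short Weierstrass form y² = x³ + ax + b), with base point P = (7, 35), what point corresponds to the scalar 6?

(35, 30)

Double-and-add on 6 = (110)₂. Start with P = (7, 35) for the leading 1-bit.
double: tangent at (7, 35): λ = (3·7² + 30)/(2·35) ≡ 29/33. 33⁻¹ ≡ 9 (mod 37) since 33·9 = 297 ≡ 1, so λ ≡ 29·9 ≡ 2.
  x = λ² - 7 - 7 = 4 - 14 ≡ 27; y = λ·(7 - 27) - 35 ≡ 36. → (27, 36)
add P: (27, 36) + (7, 35). λ = (35 - 36)/(7 - 27) ≡ 36/17 mod 37. 17⁻¹ ≡ 24 (mod 37) since 17·24 = 408 ≡ 1, so λ ≡ 13.
  x = λ² - 27 - 7 = 169 - 34 ≡ 24; y = λ·(27 - 24) - 36 ≡ 3. → (24, 3)
double: tangent at (24, 3): λ = (3·24² + 30)/(2·3) ≡ 19/6. 6⁻¹ ≡ 31 (mod 37) since 6·31 = 186 ≡ 1, so λ ≡ 19·31 ≡ 34.
  x = λ² - 24 - 24 = 1156 - 48 ≡ 35; y = λ·(24 - 35) - 3 ≡ 30. → (35, 30)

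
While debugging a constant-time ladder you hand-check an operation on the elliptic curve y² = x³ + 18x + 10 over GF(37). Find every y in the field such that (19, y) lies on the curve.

12, 25

x³ + 18x + 10 = 7211 ≡ 33 (mod 37).
Square roots of 33 mod 37: 12 and 25 (since 12² = 144 ≡ 33).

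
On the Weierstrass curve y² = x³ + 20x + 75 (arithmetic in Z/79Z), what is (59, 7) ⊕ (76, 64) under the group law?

(8, 6)

(59, 7) + (76, 64). λ = (64 - 7)/(76 - 59) ≡ 57/17 mod 79. 17⁻¹ ≡ 14 (mod 79) since 17·14 = 238 ≡ 1, so λ ≡ 8.
  x = λ² - 59 - 76 = 64 - 135 ≡ 8; y = λ·(59 - 8) - 7 ≡ 6. → (8, 6)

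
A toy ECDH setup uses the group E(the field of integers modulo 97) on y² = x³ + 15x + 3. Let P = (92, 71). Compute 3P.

(52, 81)

Repeated addition: build up to 3P.
2P: tangent at (92, 71): λ = (3·92² + 15)/(2·71) ≡ 90/45. 45⁻¹ ≡ 69 (mod 97), so λ ≡ 90·69 ≡ 2.
  x = λ² - 92 - 92 = 4 - 184 ≡ 14; y = λ·(92 - 14) - 71 ≡ 85. → (14, 85)
3P: (14, 85) + (92, 71). λ = (71 - 85)/(92 - 14) ≡ 83/78 mod 97. 78⁻¹ ≡ 51 (mod 97) since 78·51 = 3978 ≡ 1, so λ ≡ 62.
  x = λ² - 14 - 92 = 3844 - 106 ≡ 52; y = λ·(14 - 52) - 85 ≡ 81. → (52, 81)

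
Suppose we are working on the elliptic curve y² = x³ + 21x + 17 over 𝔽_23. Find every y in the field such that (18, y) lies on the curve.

none

x³ + 21x + 17 = 6227 ≡ 17 (mod 23).
17 is a non-residue mod 23; no y exists.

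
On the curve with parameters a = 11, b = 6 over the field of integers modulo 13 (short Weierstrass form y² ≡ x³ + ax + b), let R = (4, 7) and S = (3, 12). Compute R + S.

(4, 7) + (3, 12). λ = (12 - 7)/(3 - 4) ≡ 5/12 mod 13. 12⁻¹ ≡ 12 (mod 13), so λ ≡ 8.
  x = λ² - 4 - 3 = 64 - 7 ≡ 5; y = λ·(4 - 5) - 7 ≡ 11. → (5, 11)

(5, 11)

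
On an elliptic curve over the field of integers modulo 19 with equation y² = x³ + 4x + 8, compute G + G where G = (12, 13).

tangent at (12, 13): λ = (3·12² + 4)/(2·13) ≡ 18/7. 7⁻¹ ≡ 11 (mod 19) since 7·11 = 77 ≡ 1, so λ ≡ 18·11 ≡ 8.
  x = λ² - 12 - 12 = 64 - 24 ≡ 2; y = λ·(12 - 2) - 13 ≡ 10. → (2, 10)

(2, 10)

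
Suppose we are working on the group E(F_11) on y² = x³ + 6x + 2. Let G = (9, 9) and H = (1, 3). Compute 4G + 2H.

(5, 5)

First 4G:
Double-and-add on 4 = (100)₂. Start with G = (9, 9) for the leading 1-bit.
double: tangent at (9, 9): λ = (3·9² + 6)/(2·9) ≡ 7/7. 7⁻¹ ≡ 8 (mod 11) since 7·8 = 56 ≡ 1, so λ ≡ 7·8 ≡ 1.
  x = λ² - 9 - 9 = 1 - 18 ≡ 5; y = λ·(9 - 5) - 9 ≡ 6. → (5, 6)
double: tangent at (5, 6): λ = (3·5² + 6)/(2·6) ≡ 4/1. 1⁻¹ ≡ 1 (mod 11) since 1·1 = 1 ≡ 1, so λ ≡ 4·1 ≡ 4.
  x = λ² - 5 - 5 = 16 - 10 ≡ 6; y = λ·(5 - 6) - 6 ≡ 1. → (6, 1)
4G = (6, 1).
Next 2H:
Repeated addition: build up to 2H.
2H: tangent at (1, 3): λ = (3·1² + 6)/(2·3) ≡ 9/6. 6⁻¹ ≡ 2 (mod 11), so λ ≡ 9·2 ≡ 7.
  x = λ² - 1 - 1 = 49 - 2 ≡ 3; y = λ·(1 - 3) - 3 ≡ 5. → (3, 5)
2H = (3, 5).
Finally 4G + 2H:
(6, 1) + (3, 5). λ = (5 - 1)/(3 - 6) ≡ 4/8 mod 11. 8⁻¹ ≡ 7 (mod 11), so λ ≡ 6.
  x = λ² - 6 - 3 = 36 - 9 ≡ 5; y = λ·(6 - 5) - 1 ≡ 5. → (5, 5)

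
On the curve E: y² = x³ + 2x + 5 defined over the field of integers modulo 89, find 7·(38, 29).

Write Q = (38, 29).
Double-and-add on 7 = (111)₂. Start with Q = (38, 29) for the leading 1-bit.
double: tangent at (38, 29): λ = (3·38² + 2)/(2·29) ≡ 62/58. 58⁻¹ ≡ 66 (mod 89), so λ ≡ 62·66 ≡ 87.
  x = λ² - 38 - 38 = 7569 - 76 ≡ 17; y = λ·(38 - 17) - 29 ≡ 18. → (17, 18)
add Q: (17, 18) + (38, 29). λ = (29 - 18)/(38 - 17) ≡ 11/21 mod 89. 21⁻¹ ≡ 17 (mod 89), so λ ≡ 9.
  x = λ² - 17 - 38 = 81 - 55 ≡ 26; y = λ·(17 - 26) - 18 ≡ 79. → (26, 79)
double: tangent at (26, 79): λ = (3·26² + 2)/(2·79) ≡ 72/69. 69⁻¹ ≡ 40 (mod 89), so λ ≡ 72·40 ≡ 32.
  x = λ² - 26 - 26 = 1024 - 52 ≡ 82; y = λ·(26 - 82) - 79 ≡ 87. → (82, 87)
add Q: (82, 87) + (38, 29). λ = (29 - 87)/(38 - 82) ≡ 31/45 mod 89. 45⁻¹ ≡ 2 (mod 89) since 45·2 = 90 ≡ 1, so λ ≡ 62.
  x = λ² - 82 - 38 = 3844 - 120 ≡ 75; y = λ·(82 - 75) - 87 ≡ 80. → (75, 80)

(75, 80)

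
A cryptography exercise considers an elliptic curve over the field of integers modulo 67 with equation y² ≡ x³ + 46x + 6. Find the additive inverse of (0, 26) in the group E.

(0, 41)

-(0, 26) = (0, -26 mod 67) = (0, 41).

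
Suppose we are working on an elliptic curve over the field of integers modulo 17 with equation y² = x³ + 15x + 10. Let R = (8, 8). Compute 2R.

(10, 15)

tangent at (8, 8): λ = (3·8² + 15)/(2·8) ≡ 3/16. 16⁻¹ ≡ 16 (mod 17), so λ ≡ 3·16 ≡ 14.
  x = λ² - 8 - 8 = 196 - 16 ≡ 10; y = λ·(8 - 10) - 8 ≡ 15. → (10, 15)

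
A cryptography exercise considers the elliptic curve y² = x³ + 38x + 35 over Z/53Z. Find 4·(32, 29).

(44, 36)

Write P = (32, 29).
Double-and-add on 4 = (100)₂. Start with P = (32, 29) for the leading 1-bit.
double: tangent at (32, 29): λ = (3·32² + 38)/(2·29) ≡ 36/5. 5⁻¹ ≡ 32 (mod 53), so λ ≡ 36·32 ≡ 39.
  x = λ² - 32 - 32 = 1521 - 64 ≡ 26; y = λ·(32 - 26) - 29 ≡ 46. → (26, 46)
double: tangent at (26, 46): λ = (3·26² + 38)/(2·46) ≡ 52/39. 39⁻¹ ≡ 34 (mod 53) since 39·34 = 1326 ≡ 1, so λ ≡ 52·34 ≡ 19.
  x = λ² - 26 - 26 = 361 - 52 ≡ 44; y = λ·(26 - 44) - 46 ≡ 36. → (44, 36)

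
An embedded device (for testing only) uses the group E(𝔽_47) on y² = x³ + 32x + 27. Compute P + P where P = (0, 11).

tangent at (0, 11): λ = (3·0² + 32)/(2·11) ≡ 32/22. 22⁻¹ ≡ 15 (mod 47) since 22·15 = 330 ≡ 1, so λ ≡ 32·15 ≡ 10.
  x = λ² - 0 - 0 = 100 - 0 ≡ 6; y = λ·(0 - 6) - 11 ≡ 23. → (6, 23)

(6, 23)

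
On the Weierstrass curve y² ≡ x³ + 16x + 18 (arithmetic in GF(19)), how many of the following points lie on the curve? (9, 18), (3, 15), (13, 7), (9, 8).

0

(9, 18): 18² ≡ 1, rhs ≡ 17 → off.
(3, 15): 15² ≡ 16, rhs ≡ 17 → off.
(13, 7): 7² ≡ 11, rhs ≡ 10 → off.
(9, 8): 8² ≡ 7, rhs ≡ 17 → off.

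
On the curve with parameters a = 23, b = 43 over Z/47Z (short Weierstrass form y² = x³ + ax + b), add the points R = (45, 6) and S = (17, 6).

(45, 6) + (17, 6). λ = (6 - 6)/(17 - 45) ≡ 0/19 mod 47. 19⁻¹ ≡ 5 (mod 47) since 19·5 = 95 ≡ 1, so λ ≡ 0.
  x = λ² - 45 - 17 = 0 - 62 ≡ 32; y = λ·(45 - 32) - 6 ≡ 41. → (32, 41)

(32, 41)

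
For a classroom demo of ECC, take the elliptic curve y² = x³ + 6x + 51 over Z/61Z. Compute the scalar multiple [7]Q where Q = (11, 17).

Double-and-add on 7 = (111)₂. Start with Q = (11, 17) for the leading 1-bit.
double: tangent at (11, 17): λ = (3·11² + 6)/(2·17) ≡ 3/34. 34⁻¹ ≡ 9 (mod 61), so λ ≡ 3·9 ≡ 27.
  x = λ² - 11 - 11 = 729 - 22 ≡ 36; y = λ·(11 - 36) - 17 ≡ 40. → (36, 40)
add Q: (36, 40) + (11, 17). λ = (17 - 40)/(11 - 36) ≡ 38/36 mod 61. 36⁻¹ ≡ 39 (mod 61) since 36·39 = 1404 ≡ 1, so λ ≡ 18.
  x = λ² - 36 - 11 = 324 - 47 ≡ 33; y = λ·(36 - 33) - 40 ≡ 14. → (33, 14)
double: tangent at (33, 14): λ = (3·33² + 6)/(2·14) ≡ 40/28. 28⁻¹ ≡ 24 (mod 61), so λ ≡ 40·24 ≡ 45.
  x = λ² - 33 - 33 = 2025 - 66 ≡ 7; y = λ·(33 - 7) - 14 ≡ 58. → (7, 58)
add Q: (7, 58) + (11, 17). λ = (17 - 58)/(11 - 7) ≡ 20/4 mod 61. 4⁻¹ ≡ 46 (mod 61), so λ ≡ 5.
  x = λ² - 7 - 11 = 25 - 18 ≡ 7; y = λ·(7 - 7) - 58 ≡ 3. → (7, 3)

(7, 3)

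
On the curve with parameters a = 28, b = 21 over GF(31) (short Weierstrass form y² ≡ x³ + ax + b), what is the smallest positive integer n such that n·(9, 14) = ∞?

2P: tangent at (9, 14): λ = (3·9² + 28)/(2·14) ≡ 23/28. 28⁻¹ ≡ 10 (mod 31) since 28·10 = 280 ≡ 1, so λ ≡ 23·10 ≡ 13.
  x = λ² - 9 - 9 = 169 - 18 ≡ 27; y = λ·(9 - 27) - 14 ≡ 0. → (27, 0)
3P: (27, 0) + (9, 14). λ = (14 - 0)/(9 - 27) ≡ 14/13 mod 31. 13⁻¹ ≡ 12 (mod 31) since 13·12 = 156 ≡ 1, so λ ≡ 13.
  x = λ² - 27 - 9 = 169 - 36 ≡ 9; y = λ·(27 - 9) - 0 ≡ 17. → (9, 17)
4P: (9, 17) + (9, 14): same x and y₁ ≡ -y₂, so the sum is ∞.
4P = ∞, so the order is 4.

4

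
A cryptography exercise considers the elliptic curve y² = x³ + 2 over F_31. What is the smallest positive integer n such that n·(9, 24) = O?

2P: tangent at (9, 24): λ = (3·9² + 0)/(2·24) ≡ 26/17. 17⁻¹ ≡ 11 (mod 31) since 17·11 = 187 ≡ 1, so λ ≡ 26·11 ≡ 7.
  x = λ² - 9 - 9 = 49 - 18 ≡ 0; y = λ·(9 - 0) - 24 ≡ 8. → (0, 8)
3P: (0, 8) + (9, 24). λ = (24 - 8)/(9 - 0) ≡ 16/9 mod 31. 9⁻¹ ≡ 7 (mod 31) since 9·7 = 63 ≡ 1, so λ ≡ 19.
  x = λ² - 0 - 9 = 361 - 9 ≡ 11; y = λ·(0 - 11) - 8 ≡ 0. → (11, 0)
4P: (11, 0) + (9, 24). λ = (24 - 0)/(9 - 11) ≡ 24/29 mod 31. 29⁻¹ ≡ 15 (mod 31), so λ ≡ 19.
  x = λ² - 11 - 9 = 361 - 20 ≡ 0; y = λ·(11 - 0) - 0 ≡ 23. → (0, 23)
5P: (0, 23) + (9, 24). λ = (24 - 23)/(9 - 0) ≡ 1/9 mod 31. 9⁻¹ ≡ 7 (mod 31), so λ ≡ 7.
  x = λ² - 0 - 9 = 49 - 9 ≡ 9; y = λ·(0 - 9) - 23 ≡ 7. → (9, 7)
6P: (9, 7) + (9, 24): same x and y₁ ≡ -y₂, so the sum is O.
6P = O, so the order is 6.

6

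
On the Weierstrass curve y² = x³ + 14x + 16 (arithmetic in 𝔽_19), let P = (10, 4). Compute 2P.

(16, 17)

tangent at (10, 4): λ = (3·10² + 14)/(2·4) ≡ 10/8. 8⁻¹ ≡ 12 (mod 19), so λ ≡ 10·12 ≡ 6.
  x = λ² - 10 - 10 = 36 - 20 ≡ 16; y = λ·(10 - 16) - 4 ≡ 17. → (16, 17)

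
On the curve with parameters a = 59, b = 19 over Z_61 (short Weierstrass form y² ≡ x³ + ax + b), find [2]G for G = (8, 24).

tangent at (8, 24): λ = (3·8² + 59)/(2·24) ≡ 7/48. 48⁻¹ ≡ 14 (mod 61) since 48·14 = 672 ≡ 1, so λ ≡ 7·14 ≡ 37.
  x = λ² - 8 - 8 = 1369 - 16 ≡ 11; y = λ·(8 - 11) - 24 ≡ 48. → (11, 48)

(11, 48)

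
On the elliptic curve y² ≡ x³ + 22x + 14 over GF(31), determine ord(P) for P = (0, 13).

11

2P: tangent at (0, 13): λ = (3·0² + 22)/(2·13) ≡ 22/26. 26⁻¹ ≡ 6 (mod 31) since 26·6 = 156 ≡ 1, so λ ≡ 22·6 ≡ 8.
  x = λ² - 0 - 0 = 64 - 0 ≡ 2; y = λ·(0 - 2) - 13 ≡ 2. → (2, 2)
3P: (2, 2) + (0, 13). λ = (13 - 2)/(0 - 2) ≡ 11/29 mod 31. 29⁻¹ ≡ 15 (mod 31) since 29·15 = 435 ≡ 1, so λ ≡ 10.
  x = λ² - 2 - 0 = 100 - 2 ≡ 5; y = λ·(2 - 5) - 2 ≡ 30. → (5, 30)
4P: (5, 30) + (0, 13). λ = (13 - 30)/(0 - 5) ≡ 14/26 mod 31. 26⁻¹ ≡ 6 (mod 31) since 26·6 = 156 ≡ 1, so λ ≡ 22.
  x = λ² - 5 - 0 = 484 - 5 ≡ 14; y = λ·(5 - 14) - 30 ≡ 20. → (14, 20)
5P: (14, 20) + (0, 13). λ = (13 - 20)/(0 - 14) ≡ 24/17 mod 31. 17⁻¹ ≡ 11 (mod 31), so λ ≡ 16.
  x = λ² - 14 - 0 = 256 - 14 ≡ 25; y = λ·(14 - 25) - 20 ≡ 21. → (25, 21)
6P: (25, 21) + (0, 13). λ = (13 - 21)/(0 - 25) ≡ 23/6 mod 31. 6⁻¹ ≡ 26 (mod 31) since 6·26 = 156 ≡ 1, so λ ≡ 9.
  x = λ² - 25 - 0 = 81 - 25 ≡ 25; y = λ·(25 - 25) - 21 ≡ 10. → (25, 10)
7P: (25, 10) + (0, 13). λ = (13 - 10)/(0 - 25) ≡ 3/6 mod 31. 6⁻¹ ≡ 26 (mod 31), so λ ≡ 16.
  x = λ² - 25 - 0 = 256 - 25 ≡ 14; y = λ·(25 - 14) - 10 ≡ 11. → (14, 11)
8P: (14, 11) + (0, 13). λ = (13 - 11)/(0 - 14) ≡ 2/17 mod 31. 17⁻¹ ≡ 11 (mod 31), so λ ≡ 22.
  x = λ² - 14 - 0 = 484 - 14 ≡ 5; y = λ·(14 - 5) - 11 ≡ 1. → (5, 1)
9P: (5, 1) + (0, 13). λ = (13 - 1)/(0 - 5) ≡ 12/26 mod 31. 26⁻¹ ≡ 6 (mod 31), so λ ≡ 10.
  x = λ² - 5 - 0 = 100 - 5 ≡ 2; y = λ·(5 - 2) - 1 ≡ 29. → (2, 29)
10P: (2, 29) + (0, 13). λ = (13 - 29)/(0 - 2) ≡ 15/29 mod 31. 29⁻¹ ≡ 15 (mod 31) since 29·15 = 435 ≡ 1, so λ ≡ 8.
  x = λ² - 2 - 0 = 64 - 2 ≡ 0; y = λ·(2 - 0) - 29 ≡ 18. → (0, 18)
11P: (0, 18) + (0, 13): same x and y₁ ≡ -y₂, so the sum is 𝒪.
11P = 𝒪, so the order is 11.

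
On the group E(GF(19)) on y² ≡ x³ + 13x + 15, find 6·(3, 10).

Write P = (3, 10).
Double-and-add on 6 = (110)₂. Start with P = (3, 10) for the leading 1-bit.
double: tangent at (3, 10): λ = (3·3² + 13)/(2·10) ≡ 2/1. 1⁻¹ ≡ 1 (mod 19), so λ ≡ 2·1 ≡ 2.
  x = λ² - 3 - 3 = 4 - 6 ≡ 17; y = λ·(3 - 17) - 10 ≡ 0. → (17, 0)
add P: (17, 0) + (3, 10). λ = (10 - 0)/(3 - 17) ≡ 10/5 mod 19. 5⁻¹ ≡ 4 (mod 19) since 5·4 = 20 ≡ 1, so λ ≡ 2.
  x = λ² - 17 - 3 = 4 - 20 ≡ 3; y = λ·(17 - 3) - 0 ≡ 9. → (3, 9)
double: tangent at (3, 9): λ = (3·3² + 13)/(2·9) ≡ 2/18. 18⁻¹ ≡ 18 (mod 19), so λ ≡ 2·18 ≡ 17.
  x = λ² - 3 - 3 = 289 - 6 ≡ 17; y = λ·(3 - 17) - 9 ≡ 0. → (17, 0)

(17, 0)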